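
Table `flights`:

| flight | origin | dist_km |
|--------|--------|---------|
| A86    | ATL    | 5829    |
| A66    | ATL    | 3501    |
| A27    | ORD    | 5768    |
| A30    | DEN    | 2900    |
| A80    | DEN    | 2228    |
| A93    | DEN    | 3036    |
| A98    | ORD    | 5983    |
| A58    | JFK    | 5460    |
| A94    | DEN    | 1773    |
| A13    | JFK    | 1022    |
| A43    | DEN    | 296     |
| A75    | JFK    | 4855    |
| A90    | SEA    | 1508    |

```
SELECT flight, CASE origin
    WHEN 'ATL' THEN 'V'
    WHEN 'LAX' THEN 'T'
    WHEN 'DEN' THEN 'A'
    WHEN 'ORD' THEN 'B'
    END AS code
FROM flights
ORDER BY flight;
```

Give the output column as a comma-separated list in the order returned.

flight=A13: (no match → NULL) → NULL
flight=A27: origin='ORD' → B
flight=A30: origin='DEN' → A
flight=A43: origin='DEN' → A
flight=A58: (no match → NULL) → NULL
flight=A66: origin='ATL' → V
flight=A75: (no match → NULL) → NULL
flight=A80: origin='DEN' → A
flight=A86: origin='ATL' → V
flight=A90: (no match → NULL) → NULL
flight=A93: origin='DEN' → A
flight=A94: origin='DEN' → A
flight=A98: origin='ORD' → B

NULL, B, A, A, NULL, V, NULL, A, V, NULL, A, A, B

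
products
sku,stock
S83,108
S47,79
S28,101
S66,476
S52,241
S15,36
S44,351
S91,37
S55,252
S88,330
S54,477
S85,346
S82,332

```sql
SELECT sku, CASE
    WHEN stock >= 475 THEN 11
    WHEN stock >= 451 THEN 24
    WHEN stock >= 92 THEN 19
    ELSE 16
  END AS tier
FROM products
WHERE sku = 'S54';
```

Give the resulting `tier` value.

sku = S54: stock=477.
stock >= 475 → true → 11

11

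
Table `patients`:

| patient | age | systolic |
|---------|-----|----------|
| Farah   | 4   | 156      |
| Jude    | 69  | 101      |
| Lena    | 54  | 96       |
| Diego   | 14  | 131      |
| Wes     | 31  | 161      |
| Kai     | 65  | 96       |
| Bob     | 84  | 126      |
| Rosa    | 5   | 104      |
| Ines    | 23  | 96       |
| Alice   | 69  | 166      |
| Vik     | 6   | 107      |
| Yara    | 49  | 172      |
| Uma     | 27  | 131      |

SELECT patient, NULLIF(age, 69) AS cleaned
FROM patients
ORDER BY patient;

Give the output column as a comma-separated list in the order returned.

NULL, 84, 14, 4, 23, NULL, 65, 54, 5, 27, 6, 31, 49

patient=Alice: age=69 vs 69: equal → NULL
patient=Bob: age=84 vs 69: differ → 84
patient=Diego: age=14 vs 69: differ → 14
patient=Farah: age=4 vs 69: differ → 4
patient=Ines: age=23 vs 69: differ → 23
patient=Jude: age=69 vs 69: equal → NULL
patient=Kai: age=65 vs 69: differ → 65
patient=Lena: age=54 vs 69: differ → 54
patient=Rosa: age=5 vs 69: differ → 5
patient=Uma: age=27 vs 69: differ → 27
patient=Vik: age=6 vs 69: differ → 6
patient=Wes: age=31 vs 69: differ → 31
patient=Yara: age=49 vs 69: differ → 49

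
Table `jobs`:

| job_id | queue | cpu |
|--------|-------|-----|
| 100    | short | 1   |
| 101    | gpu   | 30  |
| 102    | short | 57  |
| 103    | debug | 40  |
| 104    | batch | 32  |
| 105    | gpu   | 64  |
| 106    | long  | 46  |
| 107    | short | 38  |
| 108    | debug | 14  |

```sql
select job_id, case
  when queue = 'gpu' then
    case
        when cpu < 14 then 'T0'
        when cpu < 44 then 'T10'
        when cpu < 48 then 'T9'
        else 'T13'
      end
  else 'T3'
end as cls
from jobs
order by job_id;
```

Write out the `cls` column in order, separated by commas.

T3, T10, T3, T3, T3, T13, T3, T3, T3

job_id=100: queue='short' → outer ELSE → T3
job_id=101: queue='gpu' → inner[cpu < 44] → T10
job_id=102: queue='short' → outer ELSE → T3
job_id=103: queue='debug' → outer ELSE → T3
job_id=104: queue='batch' → outer ELSE → T3
job_id=105: queue='gpu' → inner[ELSE] → T13
job_id=106: queue='long' → outer ELSE → T3
job_id=107: queue='short' → outer ELSE → T3
job_id=108: queue='debug' → outer ELSE → T3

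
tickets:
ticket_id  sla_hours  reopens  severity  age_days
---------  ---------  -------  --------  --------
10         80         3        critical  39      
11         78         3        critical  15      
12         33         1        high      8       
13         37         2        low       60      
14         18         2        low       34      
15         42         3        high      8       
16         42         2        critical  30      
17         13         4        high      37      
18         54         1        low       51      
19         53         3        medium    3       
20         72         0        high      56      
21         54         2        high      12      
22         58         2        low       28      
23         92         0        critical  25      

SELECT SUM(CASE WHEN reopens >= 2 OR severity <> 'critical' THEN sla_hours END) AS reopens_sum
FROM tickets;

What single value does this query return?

ticket_id=10: ✓ → 80
ticket_id=11: ✓ → 78
ticket_id=12: ✓ → 33
ticket_id=13: ✓ → 37
ticket_id=14: ✓ → 18
ticket_id=15: ✓ → 42
ticket_id=16: ✓ → 42
ticket_id=17: ✓ → 13
ticket_id=18: ✓ → 54
ticket_id=19: ✓ → 53
ticket_id=20: ✓ → 72
ticket_id=21: ✓ → 54
ticket_id=22: ✓ → 58
ticket_id=23: ✗
reopens_sum = 80 + 78 + 33 + 37 + 18 + 42 + 42 + 13 + 54 + 53 + 72 + 54 + 58 = 634

634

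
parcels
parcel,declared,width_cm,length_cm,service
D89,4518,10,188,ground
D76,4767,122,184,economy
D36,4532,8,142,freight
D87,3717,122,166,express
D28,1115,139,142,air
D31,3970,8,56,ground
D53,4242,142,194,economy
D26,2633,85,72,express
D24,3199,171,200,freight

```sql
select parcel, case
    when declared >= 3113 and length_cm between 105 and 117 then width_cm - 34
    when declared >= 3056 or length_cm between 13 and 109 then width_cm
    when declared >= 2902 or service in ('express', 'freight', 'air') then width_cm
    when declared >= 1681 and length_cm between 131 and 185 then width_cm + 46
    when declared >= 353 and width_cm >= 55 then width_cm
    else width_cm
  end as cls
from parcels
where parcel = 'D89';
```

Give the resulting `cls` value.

10

parcel = D89: declared=4518, width_cm=10, length_cm=188, service=ground.
declared >= 3113 and length_cm between 105 and 117 → false
declared >= 3056 or length_cm between 13 and 109 → true → 10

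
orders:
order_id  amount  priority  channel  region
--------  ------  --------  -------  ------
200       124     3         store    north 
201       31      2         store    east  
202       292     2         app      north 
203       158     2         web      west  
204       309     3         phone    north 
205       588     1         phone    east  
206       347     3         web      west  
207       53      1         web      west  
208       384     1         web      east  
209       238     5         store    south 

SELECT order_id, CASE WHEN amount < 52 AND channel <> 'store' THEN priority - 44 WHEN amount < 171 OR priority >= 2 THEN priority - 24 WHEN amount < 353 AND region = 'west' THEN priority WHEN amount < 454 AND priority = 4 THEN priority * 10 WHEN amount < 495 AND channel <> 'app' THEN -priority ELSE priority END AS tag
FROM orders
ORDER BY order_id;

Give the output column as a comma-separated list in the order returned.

order_id=200: amount < 171 OR priority >= 2 → -21
order_id=201: amount < 171 OR priority >= 2 → -22
order_id=202: amount < 171 OR priority >= 2 → -22
order_id=203: amount < 171 OR priority >= 2 → -22
order_id=204: amount < 171 OR priority >= 2 → -21
order_id=205: ELSE → 1
order_id=206: amount < 171 OR priority >= 2 → -21
order_id=207: amount < 171 OR priority >= 2 → -23
order_id=208: amount < 495 AND channel <> 'app' → -1
order_id=209: amount < 171 OR priority >= 2 → -19

-21, -22, -22, -22, -21, 1, -21, -23, -1, -19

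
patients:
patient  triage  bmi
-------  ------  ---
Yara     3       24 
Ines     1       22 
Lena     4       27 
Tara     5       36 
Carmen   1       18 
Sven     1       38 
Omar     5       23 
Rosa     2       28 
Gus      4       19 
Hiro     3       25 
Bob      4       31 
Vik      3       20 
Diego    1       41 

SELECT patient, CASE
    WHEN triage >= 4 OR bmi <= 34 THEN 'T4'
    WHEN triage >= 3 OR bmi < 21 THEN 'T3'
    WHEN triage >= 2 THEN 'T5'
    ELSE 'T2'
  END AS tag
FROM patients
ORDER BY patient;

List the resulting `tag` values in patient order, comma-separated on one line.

T4, T4, T2, T4, T4, T4, T4, T4, T4, T2, T4, T4, T4

patient=Bob: triage >= 4 OR bmi <= 34 → T4
patient=Carmen: triage >= 4 OR bmi <= 34 → T4
patient=Diego: ELSE → T2
patient=Gus: triage >= 4 OR bmi <= 34 → T4
patient=Hiro: triage >= 4 OR bmi <= 34 → T4
patient=Ines: triage >= 4 OR bmi <= 34 → T4
patient=Lena: triage >= 4 OR bmi <= 34 → T4
patient=Omar: triage >= 4 OR bmi <= 34 → T4
patient=Rosa: triage >= 4 OR bmi <= 34 → T4
patient=Sven: ELSE → T2
patient=Tara: triage >= 4 OR bmi <= 34 → T4
patient=Vik: triage >= 4 OR bmi <= 34 → T4
patient=Yara: triage >= 4 OR bmi <= 34 → T4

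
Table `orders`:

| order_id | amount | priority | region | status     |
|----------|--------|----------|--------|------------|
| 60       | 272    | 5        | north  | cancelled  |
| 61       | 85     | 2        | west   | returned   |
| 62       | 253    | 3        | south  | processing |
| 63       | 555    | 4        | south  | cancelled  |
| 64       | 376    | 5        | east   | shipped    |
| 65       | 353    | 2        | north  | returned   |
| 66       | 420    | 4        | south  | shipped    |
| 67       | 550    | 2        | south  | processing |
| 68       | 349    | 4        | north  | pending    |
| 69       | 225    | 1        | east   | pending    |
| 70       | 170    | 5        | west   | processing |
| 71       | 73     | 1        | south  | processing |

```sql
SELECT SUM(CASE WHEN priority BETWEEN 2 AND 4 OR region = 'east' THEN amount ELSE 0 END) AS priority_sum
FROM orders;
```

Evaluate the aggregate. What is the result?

3166

order_id=60: ✗
order_id=61: ✓ → 85
order_id=62: ✓ → 253
order_id=63: ✓ → 555
order_id=64: ✓ → 376
order_id=65: ✓ → 353
order_id=66: ✓ → 420
order_id=67: ✓ → 550
order_id=68: ✓ → 349
order_id=69: ✓ → 225
order_id=70: ✗
order_id=71: ✗
priority_sum = 85 + 253 + 555 + 376 + 353 + 420 + 550 + 349 + 225 = 3166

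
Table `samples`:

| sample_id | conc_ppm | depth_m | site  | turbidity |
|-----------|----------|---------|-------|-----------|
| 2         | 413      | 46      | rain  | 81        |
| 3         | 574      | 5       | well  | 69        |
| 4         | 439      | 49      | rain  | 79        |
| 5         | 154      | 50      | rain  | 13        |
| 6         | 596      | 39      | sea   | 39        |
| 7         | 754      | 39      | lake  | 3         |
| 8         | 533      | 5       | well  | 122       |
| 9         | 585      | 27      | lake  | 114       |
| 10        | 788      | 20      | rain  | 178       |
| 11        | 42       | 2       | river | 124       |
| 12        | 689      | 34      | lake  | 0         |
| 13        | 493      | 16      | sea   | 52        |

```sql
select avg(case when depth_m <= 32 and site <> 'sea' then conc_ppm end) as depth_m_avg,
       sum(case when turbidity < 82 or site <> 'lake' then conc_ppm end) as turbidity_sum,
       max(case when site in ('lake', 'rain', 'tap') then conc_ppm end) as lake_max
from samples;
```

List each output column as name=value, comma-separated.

depth_m_avg=504.4, turbidity_sum=5475, lake_max=788

[depth_m_avg: depth_m <= 32 and site <> 'sea']
sample_id=2: ✗
sample_id=3: ✓ → 574
sample_id=4: ✗
sample_id=5: ✗
sample_id=6: ✗
sample_id=7: ✗
sample_id=8: ✓ → 533
sample_id=9: ✓ → 585
sample_id=10: ✓ → 788
sample_id=11: ✓ → 42
sample_id=12: ✗
sample_id=13: ✗
depth_m_avg = (574 + 533 + 585 + 788 + 42) / 5 = 504.4
—
[turbidity_sum: turbidity < 82 or site <> 'lake']
sample_id=2: ✓ → 413
sample_id=3: ✓ → 574
sample_id=4: ✓ → 439
sample_id=5: ✓ → 154
sample_id=6: ✓ → 596
sample_id=7: ✓ → 754
sample_id=8: ✓ → 533
sample_id=9: ✗
sample_id=10: ✓ → 788
sample_id=11: ✓ → 42
sample_id=12: ✓ → 689
sample_id=13: ✓ → 493
turbidity_sum = 413 + 574 + 439 + 154 + 596 + 754 + 533 + 788 + 42 + 689 + 493 = 5475
—
[lake_max: site in ('lake', 'rain', 'tap')]
sample_id=2: ✓ → 413
sample_id=3: ✗
sample_id=4: ✓ → 439
sample_id=5: ✓ → 154
sample_id=6: ✗
sample_id=7: ✓ → 754
sample_id=8: ✗
sample_id=9: ✓ → 585
sample_id=10: ✓ → 788
sample_id=11: ✗
sample_id=12: ✓ → 689
sample_id=13: ✗
lake_max = MAX(413, 439, 154, 754, 585, 788, 689) = 788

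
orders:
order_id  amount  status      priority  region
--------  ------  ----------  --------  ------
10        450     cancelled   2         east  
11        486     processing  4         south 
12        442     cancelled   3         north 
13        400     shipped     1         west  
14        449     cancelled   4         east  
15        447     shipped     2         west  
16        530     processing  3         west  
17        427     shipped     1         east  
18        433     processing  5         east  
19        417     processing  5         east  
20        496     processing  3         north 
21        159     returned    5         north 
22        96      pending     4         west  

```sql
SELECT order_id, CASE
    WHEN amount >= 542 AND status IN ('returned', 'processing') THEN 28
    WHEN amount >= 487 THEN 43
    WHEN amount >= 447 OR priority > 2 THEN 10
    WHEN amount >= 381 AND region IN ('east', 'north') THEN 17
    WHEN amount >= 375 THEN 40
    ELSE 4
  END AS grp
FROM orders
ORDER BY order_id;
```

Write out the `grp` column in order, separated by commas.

10, 10, 10, 40, 10, 10, 43, 17, 10, 10, 43, 10, 10

order_id=10: amount >= 447 OR priority > 2 → 10
order_id=11: amount >= 447 OR priority > 2 → 10
order_id=12: amount >= 447 OR priority > 2 → 10
order_id=13: amount >= 375 → 40
order_id=14: amount >= 447 OR priority > 2 → 10
order_id=15: amount >= 447 OR priority > 2 → 10
order_id=16: amount >= 487 → 43
order_id=17: amount >= 381 AND region IN ('east', 'north') → 17
order_id=18: amount >= 447 OR priority > 2 → 10
order_id=19: amount >= 447 OR priority > 2 → 10
order_id=20: amount >= 487 → 43
order_id=21: amount >= 447 OR priority > 2 → 10
order_id=22: amount >= 447 OR priority > 2 → 10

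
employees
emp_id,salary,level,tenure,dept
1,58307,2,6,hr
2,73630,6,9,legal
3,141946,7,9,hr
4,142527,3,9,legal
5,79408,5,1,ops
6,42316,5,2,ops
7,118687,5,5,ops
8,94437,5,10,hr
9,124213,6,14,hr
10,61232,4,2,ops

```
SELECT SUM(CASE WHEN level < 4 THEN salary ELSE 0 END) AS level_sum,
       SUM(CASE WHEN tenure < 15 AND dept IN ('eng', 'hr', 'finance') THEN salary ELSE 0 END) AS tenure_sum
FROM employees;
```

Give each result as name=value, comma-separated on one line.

level_sum=200834, tenure_sum=418903

[level_sum: level < 4]
emp_id=1: ✓ → 58307
emp_id=2: ✗
emp_id=3: ✗
emp_id=4: ✓ → 142527
emp_id=5: ✗
emp_id=6: ✗
emp_id=7: ✗
emp_id=8: ✗
emp_id=9: ✗
emp_id=10: ✗
level_sum = 58307 + 142527 = 200834
—
[tenure_sum: tenure < 15 AND dept IN ('eng', 'hr', 'finance')]
emp_id=1: ✓ → 58307
emp_id=2: ✗
emp_id=3: ✓ → 141946
emp_id=4: ✗
emp_id=5: ✗
emp_id=6: ✗
emp_id=7: ✗
emp_id=8: ✓ → 94437
emp_id=9: ✓ → 124213
emp_id=10: ✗
tenure_sum = 58307 + 141946 + 94437 + 124213 = 418903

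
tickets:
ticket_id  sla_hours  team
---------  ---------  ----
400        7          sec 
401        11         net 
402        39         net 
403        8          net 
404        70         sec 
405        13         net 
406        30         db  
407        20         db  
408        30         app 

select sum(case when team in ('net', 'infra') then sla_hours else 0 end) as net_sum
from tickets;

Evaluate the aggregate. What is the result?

ticket_id=400: ✗
ticket_id=401: ✓ → 11
ticket_id=402: ✓ → 39
ticket_id=403: ✓ → 8
ticket_id=404: ✗
ticket_id=405: ✓ → 13
ticket_id=406: ✗
ticket_id=407: ✗
ticket_id=408: ✗
net_sum = 11 + 39 + 8 + 13 = 71

71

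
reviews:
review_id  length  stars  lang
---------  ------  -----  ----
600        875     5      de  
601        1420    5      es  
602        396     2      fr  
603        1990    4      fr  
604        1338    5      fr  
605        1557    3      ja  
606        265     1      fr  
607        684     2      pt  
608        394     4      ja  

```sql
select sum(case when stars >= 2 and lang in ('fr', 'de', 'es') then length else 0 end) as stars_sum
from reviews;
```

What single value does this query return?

review_id=600: ✓ → 875
review_id=601: ✓ → 1420
review_id=602: ✓ → 396
review_id=603: ✓ → 1990
review_id=604: ✓ → 1338
review_id=605: ✗
review_id=606: ✗
review_id=607: ✗
review_id=608: ✗
stars_sum = 875 + 1420 + 396 + 1990 + 1338 = 6019

6019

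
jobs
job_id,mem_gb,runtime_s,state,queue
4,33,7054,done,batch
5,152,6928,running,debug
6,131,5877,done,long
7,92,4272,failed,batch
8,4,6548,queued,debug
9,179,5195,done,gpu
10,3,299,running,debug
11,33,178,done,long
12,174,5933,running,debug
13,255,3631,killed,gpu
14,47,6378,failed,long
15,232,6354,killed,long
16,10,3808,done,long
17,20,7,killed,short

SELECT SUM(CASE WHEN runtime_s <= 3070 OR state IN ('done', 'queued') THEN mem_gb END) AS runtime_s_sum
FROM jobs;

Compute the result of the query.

413

job_id=4: ✓ → 33
job_id=5: ✗
job_id=6: ✓ → 131
job_id=7: ✗
job_id=8: ✓ → 4
job_id=9: ✓ → 179
job_id=10: ✓ → 3
job_id=11: ✓ → 33
job_id=12: ✗
job_id=13: ✗
job_id=14: ✗
job_id=15: ✗
job_id=16: ✓ → 10
job_id=17: ✓ → 20
runtime_s_sum = 33 + 131 + 4 + 179 + 3 + 33 + 10 + 20 = 413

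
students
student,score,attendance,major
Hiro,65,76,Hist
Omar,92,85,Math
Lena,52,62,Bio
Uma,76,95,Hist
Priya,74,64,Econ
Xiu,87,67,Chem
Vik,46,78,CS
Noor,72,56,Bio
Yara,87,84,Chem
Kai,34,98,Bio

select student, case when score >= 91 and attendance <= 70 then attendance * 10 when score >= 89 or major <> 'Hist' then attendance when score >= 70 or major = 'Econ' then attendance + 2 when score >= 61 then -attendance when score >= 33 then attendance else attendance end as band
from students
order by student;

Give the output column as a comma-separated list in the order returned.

-76, 98, 62, 56, 85, 64, 97, 78, 67, 84

student=Hiro: score >= 61 → -76
student=Kai: score >= 89 or major <> 'Hist' → 98
student=Lena: score >= 89 or major <> 'Hist' → 62
student=Noor: score >= 89 or major <> 'Hist' → 56
student=Omar: score >= 89 or major <> 'Hist' → 85
student=Priya: score >= 89 or major <> 'Hist' → 64
student=Uma: score >= 70 or major = 'Econ' → 97
student=Vik: score >= 89 or major <> 'Hist' → 78
student=Xiu: score >= 89 or major <> 'Hist' → 67
student=Yara: score >= 89 or major <> 'Hist' → 84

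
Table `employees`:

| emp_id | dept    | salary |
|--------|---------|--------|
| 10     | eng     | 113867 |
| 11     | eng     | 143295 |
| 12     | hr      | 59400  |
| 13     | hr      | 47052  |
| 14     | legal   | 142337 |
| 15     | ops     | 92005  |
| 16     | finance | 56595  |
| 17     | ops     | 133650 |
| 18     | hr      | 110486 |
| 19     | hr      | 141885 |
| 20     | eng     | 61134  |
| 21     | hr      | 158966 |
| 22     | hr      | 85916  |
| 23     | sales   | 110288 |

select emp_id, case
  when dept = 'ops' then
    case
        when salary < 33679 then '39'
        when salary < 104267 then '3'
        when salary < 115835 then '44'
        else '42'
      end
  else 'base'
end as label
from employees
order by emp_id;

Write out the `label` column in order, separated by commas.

base, base, base, base, base, 3, base, 42, base, base, base, base, base, base

emp_id=10: dept='eng' → outer ELSE → base
emp_id=11: dept='eng' → outer ELSE → base
emp_id=12: dept='hr' → outer ELSE → base
emp_id=13: dept='hr' → outer ELSE → base
emp_id=14: dept='legal' → outer ELSE → base
emp_id=15: dept='ops' → inner[salary < 104267] → 3
emp_id=16: dept='finance' → outer ELSE → base
emp_id=17: dept='ops' → inner[ELSE] → 42
emp_id=18: dept='hr' → outer ELSE → base
emp_id=19: dept='hr' → outer ELSE → base
emp_id=20: dept='eng' → outer ELSE → base
emp_id=21: dept='hr' → outer ELSE → base
emp_id=22: dept='hr' → outer ELSE → base
emp_id=23: dept='sales' → outer ELSE → base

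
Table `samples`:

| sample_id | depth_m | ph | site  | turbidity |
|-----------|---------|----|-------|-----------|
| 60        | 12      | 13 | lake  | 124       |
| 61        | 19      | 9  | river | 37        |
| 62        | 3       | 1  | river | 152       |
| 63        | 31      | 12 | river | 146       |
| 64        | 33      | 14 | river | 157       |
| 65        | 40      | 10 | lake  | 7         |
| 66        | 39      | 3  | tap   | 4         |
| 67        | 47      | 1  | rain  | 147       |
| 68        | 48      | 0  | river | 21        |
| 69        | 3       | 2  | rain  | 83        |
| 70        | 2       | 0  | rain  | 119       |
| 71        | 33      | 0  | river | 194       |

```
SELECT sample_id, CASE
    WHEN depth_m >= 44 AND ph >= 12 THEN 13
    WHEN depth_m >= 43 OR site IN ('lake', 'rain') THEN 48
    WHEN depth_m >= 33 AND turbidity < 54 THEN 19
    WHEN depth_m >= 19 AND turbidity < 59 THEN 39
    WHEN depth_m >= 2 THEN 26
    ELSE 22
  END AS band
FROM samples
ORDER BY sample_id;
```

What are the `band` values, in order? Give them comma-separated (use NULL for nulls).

sample_id=60: depth_m >= 43 OR site IN ('lake', 'rain') → 48
sample_id=61: depth_m >= 19 AND turbidity < 59 → 39
sample_id=62: depth_m >= 2 → 26
sample_id=63: depth_m >= 2 → 26
sample_id=64: depth_m >= 2 → 26
sample_id=65: depth_m >= 43 OR site IN ('lake', 'rain') → 48
sample_id=66: depth_m >= 33 AND turbidity < 54 → 19
sample_id=67: depth_m >= 43 OR site IN ('lake', 'rain') → 48
sample_id=68: depth_m >= 43 OR site IN ('lake', 'rain') → 48
sample_id=69: depth_m >= 43 OR site IN ('lake', 'rain') → 48
sample_id=70: depth_m >= 43 OR site IN ('lake', 'rain') → 48
sample_id=71: depth_m >= 2 → 26

48, 39, 26, 26, 26, 48, 19, 48, 48, 48, 48, 26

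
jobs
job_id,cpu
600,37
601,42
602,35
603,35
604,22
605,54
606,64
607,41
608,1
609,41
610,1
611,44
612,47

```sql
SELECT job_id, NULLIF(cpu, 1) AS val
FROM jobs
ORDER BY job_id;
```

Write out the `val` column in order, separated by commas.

37, 42, 35, 35, 22, 54, 64, 41, NULL, 41, NULL, 44, 47

job_id=600: cpu=37 vs 1: differ → 37
job_id=601: cpu=42 vs 1: differ → 42
job_id=602: cpu=35 vs 1: differ → 35
job_id=603: cpu=35 vs 1: differ → 35
job_id=604: cpu=22 vs 1: differ → 22
job_id=605: cpu=54 vs 1: differ → 54
job_id=606: cpu=64 vs 1: differ → 64
job_id=607: cpu=41 vs 1: differ → 41
job_id=608: cpu=1 vs 1: equal → NULL
job_id=609: cpu=41 vs 1: differ → 41
job_id=610: cpu=1 vs 1: equal → NULL
job_id=611: cpu=44 vs 1: differ → 44
job_id=612: cpu=47 vs 1: differ → 47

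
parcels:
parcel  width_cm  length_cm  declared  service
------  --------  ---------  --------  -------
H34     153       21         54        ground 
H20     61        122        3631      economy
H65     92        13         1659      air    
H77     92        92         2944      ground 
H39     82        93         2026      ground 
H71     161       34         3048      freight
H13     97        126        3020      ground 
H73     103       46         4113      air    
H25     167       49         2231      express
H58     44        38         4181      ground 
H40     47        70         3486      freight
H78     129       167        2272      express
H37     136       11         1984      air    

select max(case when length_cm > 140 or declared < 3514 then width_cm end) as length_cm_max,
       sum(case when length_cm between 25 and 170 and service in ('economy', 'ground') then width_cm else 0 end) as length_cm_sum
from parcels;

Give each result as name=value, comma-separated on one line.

length_cm_max=167, length_cm_sum=376

[length_cm_max: length_cm > 140 or declared < 3514]
parcel=H34: ✓ → 153
parcel=H20: ✗
parcel=H65: ✓ → 92
parcel=H77: ✓ → 92
parcel=H39: ✓ → 82
parcel=H71: ✓ → 161
parcel=H13: ✓ → 97
parcel=H73: ✗
parcel=H25: ✓ → 167
parcel=H58: ✗
parcel=H40: ✓ → 47
parcel=H78: ✓ → 129
parcel=H37: ✓ → 136
length_cm_max = MAX(153, 92, 92, 82, 161, 97, 167, 47, 129, 136) = 167
—
[length_cm_sum: length_cm between 25 and 170 and service in ('economy', 'ground')]
parcel=H34: ✗
parcel=H20: ✓ → 61
parcel=H65: ✗
parcel=H77: ✓ → 92
parcel=H39: ✓ → 82
parcel=H71: ✗
parcel=H13: ✓ → 97
parcel=H73: ✗
parcel=H25: ✗
parcel=H58: ✓ → 44
parcel=H40: ✗
parcel=H78: ✗
parcel=H37: ✗
length_cm_sum = 61 + 92 + 82 + 97 + 44 = 376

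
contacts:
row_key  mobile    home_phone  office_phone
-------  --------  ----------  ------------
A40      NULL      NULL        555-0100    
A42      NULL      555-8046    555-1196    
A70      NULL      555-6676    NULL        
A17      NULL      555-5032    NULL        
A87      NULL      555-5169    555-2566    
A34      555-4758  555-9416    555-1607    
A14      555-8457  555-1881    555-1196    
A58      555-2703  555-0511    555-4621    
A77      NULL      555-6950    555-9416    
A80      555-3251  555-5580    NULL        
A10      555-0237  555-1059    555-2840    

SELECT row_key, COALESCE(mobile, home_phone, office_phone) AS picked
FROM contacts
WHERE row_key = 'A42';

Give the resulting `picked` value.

555-8046

row_key = A42: mobile=NULL, home_phone=555-8046, office_phone=555-1196.
mobile=NULL, home_phone=555-8046 → 555-8046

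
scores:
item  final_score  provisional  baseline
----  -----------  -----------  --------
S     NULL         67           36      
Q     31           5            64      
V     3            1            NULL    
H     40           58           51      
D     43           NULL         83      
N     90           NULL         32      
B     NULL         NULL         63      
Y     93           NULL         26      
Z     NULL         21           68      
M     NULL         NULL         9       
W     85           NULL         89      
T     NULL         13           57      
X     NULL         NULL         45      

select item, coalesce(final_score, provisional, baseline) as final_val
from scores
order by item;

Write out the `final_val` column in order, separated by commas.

item=B: final_score=NULL, provisional=NULL, baseline=63 → 63
item=D: final_score=43 → 43
item=H: final_score=40 → 40
item=M: final_score=NULL, provisional=NULL, baseline=9 → 9
item=N: final_score=90 → 90
item=Q: final_score=31 → 31
item=S: final_score=NULL, provisional=67 → 67
item=T: final_score=NULL, provisional=13 → 13
item=V: final_score=3 → 3
item=W: final_score=85 → 85
item=X: final_score=NULL, provisional=NULL, baseline=45 → 45
item=Y: final_score=93 → 93
item=Z: final_score=NULL, provisional=21 → 21

63, 43, 40, 9, 90, 31, 67, 13, 3, 85, 45, 93, 21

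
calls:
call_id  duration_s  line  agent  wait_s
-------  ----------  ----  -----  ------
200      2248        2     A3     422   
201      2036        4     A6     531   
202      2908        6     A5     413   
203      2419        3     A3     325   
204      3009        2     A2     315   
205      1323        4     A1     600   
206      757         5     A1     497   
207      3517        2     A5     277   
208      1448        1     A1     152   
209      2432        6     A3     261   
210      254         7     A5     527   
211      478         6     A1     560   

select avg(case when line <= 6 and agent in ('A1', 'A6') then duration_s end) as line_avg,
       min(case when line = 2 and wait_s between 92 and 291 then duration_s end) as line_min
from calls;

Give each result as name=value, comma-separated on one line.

line_avg=1208.4, line_min=3517

[line_avg: line <= 6 and agent in ('A1', 'A6')]
call_id=200: ✗
call_id=201: ✓ → 2036
call_id=202: ✗
call_id=203: ✗
call_id=204: ✗
call_id=205: ✓ → 1323
call_id=206: ✓ → 757
call_id=207: ✗
call_id=208: ✓ → 1448
call_id=209: ✗
call_id=210: ✗
call_id=211: ✓ → 478
line_avg = (2036 + 1323 + 757 + 1448 + 478) / 5 = 1208.4
—
[line_min: line = 2 and wait_s between 92 and 291]
call_id=200: ✗
call_id=201: ✗
call_id=202: ✗
call_id=203: ✗
call_id=204: ✗
call_id=205: ✗
call_id=206: ✗
call_id=207: ✓ → 3517
call_id=208: ✗
call_id=209: ✗
call_id=210: ✗
call_id=211: ✗
line_min = MIN(3517) = 3517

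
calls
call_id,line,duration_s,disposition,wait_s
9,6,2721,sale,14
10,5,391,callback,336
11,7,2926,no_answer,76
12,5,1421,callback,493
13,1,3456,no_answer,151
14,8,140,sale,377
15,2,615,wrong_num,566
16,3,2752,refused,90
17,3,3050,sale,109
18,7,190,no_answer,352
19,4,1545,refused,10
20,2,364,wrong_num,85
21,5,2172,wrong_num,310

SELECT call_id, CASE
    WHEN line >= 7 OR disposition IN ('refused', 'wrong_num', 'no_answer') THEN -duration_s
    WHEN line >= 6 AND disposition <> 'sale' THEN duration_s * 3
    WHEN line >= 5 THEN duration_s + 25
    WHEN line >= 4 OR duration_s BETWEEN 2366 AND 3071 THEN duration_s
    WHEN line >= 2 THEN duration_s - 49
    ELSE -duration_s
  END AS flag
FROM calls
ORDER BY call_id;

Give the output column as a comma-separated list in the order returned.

2746, 416, -2926, 1446, -3456, -140, -615, -2752, 3050, -190, -1545, -364, -2172

call_id=9: line >= 5 → 2746
call_id=10: line >= 5 → 416
call_id=11: line >= 7 OR disposition IN ('refused', 'wrong_num', 'no_answer') → -2926
call_id=12: line >= 5 → 1446
call_id=13: line >= 7 OR disposition IN ('refused', 'wrong_num', 'no_answer') → -3456
call_id=14: line >= 7 OR disposition IN ('refused', 'wrong_num', 'no_answer') → -140
call_id=15: line >= 7 OR disposition IN ('refused', 'wrong_num', 'no_answer') → -615
call_id=16: line >= 7 OR disposition IN ('refused', 'wrong_num', 'no_answer') → -2752
call_id=17: line >= 4 OR duration_s BETWEEN 2366 AND 3071 → 3050
call_id=18: line >= 7 OR disposition IN ('refused', 'wrong_num', 'no_answer') → -190
call_id=19: line >= 7 OR disposition IN ('refused', 'wrong_num', 'no_answer') → -1545
call_id=20: line >= 7 OR disposition IN ('refused', 'wrong_num', 'no_answer') → -364
call_id=21: line >= 7 OR disposition IN ('refused', 'wrong_num', 'no_answer') → -2172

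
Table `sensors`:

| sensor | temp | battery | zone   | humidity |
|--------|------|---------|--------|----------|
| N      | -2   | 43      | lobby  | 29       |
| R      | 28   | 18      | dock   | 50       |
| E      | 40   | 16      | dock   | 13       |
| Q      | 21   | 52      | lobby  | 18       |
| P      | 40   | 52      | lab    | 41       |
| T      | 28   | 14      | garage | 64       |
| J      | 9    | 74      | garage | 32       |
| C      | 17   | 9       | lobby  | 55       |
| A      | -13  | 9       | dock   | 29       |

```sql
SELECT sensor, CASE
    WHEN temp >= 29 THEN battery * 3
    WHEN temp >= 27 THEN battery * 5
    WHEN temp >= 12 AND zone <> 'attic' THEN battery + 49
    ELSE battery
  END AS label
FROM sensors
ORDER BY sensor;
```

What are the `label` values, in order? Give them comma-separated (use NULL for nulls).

sensor=A: ELSE → 9
sensor=C: temp >= 12 AND zone <> 'attic' → 58
sensor=E: temp >= 29 → 48
sensor=J: ELSE → 74
sensor=N: ELSE → 43
sensor=P: temp >= 29 → 156
sensor=Q: temp >= 12 AND zone <> 'attic' → 101
sensor=R: temp >= 27 → 90
sensor=T: temp >= 27 → 70

9, 58, 48, 74, 43, 156, 101, 90, 70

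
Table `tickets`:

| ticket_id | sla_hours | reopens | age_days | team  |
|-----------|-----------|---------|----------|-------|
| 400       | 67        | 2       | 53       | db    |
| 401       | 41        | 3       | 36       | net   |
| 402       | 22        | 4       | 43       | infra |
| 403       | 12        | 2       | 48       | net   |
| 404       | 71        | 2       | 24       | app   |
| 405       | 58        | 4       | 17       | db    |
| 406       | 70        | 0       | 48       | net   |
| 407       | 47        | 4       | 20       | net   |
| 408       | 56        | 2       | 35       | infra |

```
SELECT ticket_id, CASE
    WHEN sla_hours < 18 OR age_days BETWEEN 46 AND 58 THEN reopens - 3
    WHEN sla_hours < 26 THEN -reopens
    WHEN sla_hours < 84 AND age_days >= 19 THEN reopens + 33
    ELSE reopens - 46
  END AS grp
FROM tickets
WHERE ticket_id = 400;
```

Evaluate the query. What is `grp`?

-1

ticket_id = 400: sla_hours=67, reopens=2, age_days=53, team=db.
sla_hours < 18 OR age_days BETWEEN 46 AND 58 → true → -1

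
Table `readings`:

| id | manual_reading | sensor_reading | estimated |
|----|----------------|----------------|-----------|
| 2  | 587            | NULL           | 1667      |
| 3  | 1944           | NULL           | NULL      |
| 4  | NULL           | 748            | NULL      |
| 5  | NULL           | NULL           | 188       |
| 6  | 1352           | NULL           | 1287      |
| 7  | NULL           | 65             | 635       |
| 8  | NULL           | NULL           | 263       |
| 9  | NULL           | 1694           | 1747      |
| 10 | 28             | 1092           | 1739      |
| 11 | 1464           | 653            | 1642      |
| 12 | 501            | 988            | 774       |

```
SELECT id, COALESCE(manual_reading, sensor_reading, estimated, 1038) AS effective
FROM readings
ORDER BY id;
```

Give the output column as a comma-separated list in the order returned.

587, 1944, 748, 188, 1352, 65, 263, 1694, 28, 1464, 501

id=2: manual_reading=587 → 587
id=3: manual_reading=1944 → 1944
id=4: manual_reading=NULL, sensor_reading=748 → 748
id=5: manual_reading=NULL, sensor_reading=NULL, estimated=188 → 188
id=6: manual_reading=1352 → 1352
id=7: manual_reading=NULL, sensor_reading=65 → 65
id=8: manual_reading=NULL, sensor_reading=NULL, estimated=263 → 263
id=9: manual_reading=NULL, sensor_reading=1694 → 1694
id=10: manual_reading=28 → 28
id=11: manual_reading=1464 → 1464
id=12: manual_reading=501 → 501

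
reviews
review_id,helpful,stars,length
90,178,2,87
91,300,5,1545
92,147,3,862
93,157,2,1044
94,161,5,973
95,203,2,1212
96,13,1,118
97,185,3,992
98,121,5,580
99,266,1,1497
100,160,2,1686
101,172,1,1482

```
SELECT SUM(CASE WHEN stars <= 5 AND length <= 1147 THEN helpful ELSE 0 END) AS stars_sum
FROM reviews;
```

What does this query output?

review_id=90: ✓ → 178
review_id=91: ✗
review_id=92: ✓ → 147
review_id=93: ✓ → 157
review_id=94: ✓ → 161
review_id=95: ✗
review_id=96: ✓ → 13
review_id=97: ✓ → 185
review_id=98: ✓ → 121
review_id=99: ✗
review_id=100: ✗
review_id=101: ✗
stars_sum = 178 + 147 + 157 + 161 + 13 + 185 + 121 = 962

962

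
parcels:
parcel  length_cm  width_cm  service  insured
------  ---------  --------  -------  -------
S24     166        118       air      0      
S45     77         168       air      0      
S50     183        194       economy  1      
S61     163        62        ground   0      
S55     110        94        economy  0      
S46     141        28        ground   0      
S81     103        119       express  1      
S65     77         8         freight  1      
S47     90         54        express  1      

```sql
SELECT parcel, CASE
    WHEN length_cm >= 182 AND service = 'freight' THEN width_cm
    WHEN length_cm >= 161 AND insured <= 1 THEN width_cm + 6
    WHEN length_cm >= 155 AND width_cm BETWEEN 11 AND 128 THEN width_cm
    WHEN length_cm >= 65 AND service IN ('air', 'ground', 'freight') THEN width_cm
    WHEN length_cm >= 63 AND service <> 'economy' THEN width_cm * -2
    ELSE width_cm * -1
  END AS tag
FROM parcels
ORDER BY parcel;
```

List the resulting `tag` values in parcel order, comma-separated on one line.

parcel=S24: length_cm >= 161 AND insured <= 1 → 124
parcel=S45: length_cm >= 65 AND service IN ('air', 'ground', 'freight') → 168
parcel=S46: length_cm >= 65 AND service IN ('air', 'ground', 'freight') → 28
parcel=S47: length_cm >= 63 AND service <> 'economy' → -108
parcel=S50: length_cm >= 161 AND insured <= 1 → 200
parcel=S55: ELSE → -94
parcel=S61: length_cm >= 161 AND insured <= 1 → 68
parcel=S65: length_cm >= 65 AND service IN ('air', 'ground', 'freight') → 8
parcel=S81: length_cm >= 63 AND service <> 'economy' → -238

124, 168, 28, -108, 200, -94, 68, 8, -238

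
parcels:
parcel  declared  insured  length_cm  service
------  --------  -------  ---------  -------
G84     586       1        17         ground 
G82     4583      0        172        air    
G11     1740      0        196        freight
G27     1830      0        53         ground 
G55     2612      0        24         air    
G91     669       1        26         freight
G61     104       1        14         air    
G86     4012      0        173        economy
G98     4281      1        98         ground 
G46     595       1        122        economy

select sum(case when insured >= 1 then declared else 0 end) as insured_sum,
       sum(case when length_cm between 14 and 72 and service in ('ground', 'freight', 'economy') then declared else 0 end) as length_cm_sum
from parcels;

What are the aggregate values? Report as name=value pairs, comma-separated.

insured_sum=6235, length_cm_sum=3085

[insured_sum: insured >= 1]
parcel=G84: ✓ → 586
parcel=G82: ✗
parcel=G11: ✗
parcel=G27: ✗
parcel=G55: ✗
parcel=G91: ✓ → 669
parcel=G61: ✓ → 104
parcel=G86: ✗
parcel=G98: ✓ → 4281
parcel=G46: ✓ → 595
insured_sum = 586 + 669 + 104 + 4281 + 595 = 6235
—
[length_cm_sum: length_cm between 14 and 72 and service in ('ground', 'freight', 'economy')]
parcel=G84: ✓ → 586
parcel=G82: ✗
parcel=G11: ✗
parcel=G27: ✓ → 1830
parcel=G55: ✗
parcel=G91: ✓ → 669
parcel=G61: ✗
parcel=G86: ✗
parcel=G98: ✗
parcel=G46: ✗
length_cm_sum = 586 + 1830 + 669 = 3085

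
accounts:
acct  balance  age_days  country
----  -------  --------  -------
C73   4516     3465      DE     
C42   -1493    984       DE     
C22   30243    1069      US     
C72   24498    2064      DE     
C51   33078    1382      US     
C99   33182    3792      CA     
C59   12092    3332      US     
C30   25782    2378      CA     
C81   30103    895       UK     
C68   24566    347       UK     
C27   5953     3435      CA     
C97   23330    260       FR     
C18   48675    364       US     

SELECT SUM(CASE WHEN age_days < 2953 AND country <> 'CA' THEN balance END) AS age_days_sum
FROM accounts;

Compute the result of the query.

213000

acct=C73: ✗
acct=C42: ✓ → -1493
acct=C22: ✓ → 30243
acct=C72: ✓ → 24498
acct=C51: ✓ → 33078
acct=C99: ✗
acct=C59: ✗
acct=C30: ✗
acct=C81: ✓ → 30103
acct=C68: ✓ → 24566
acct=C27: ✗
acct=C97: ✓ → 23330
acct=C18: ✓ → 48675
age_days_sum = -1493 + 30243 + 24498 + 33078 + 30103 + 24566 + 23330 + 48675 = 213000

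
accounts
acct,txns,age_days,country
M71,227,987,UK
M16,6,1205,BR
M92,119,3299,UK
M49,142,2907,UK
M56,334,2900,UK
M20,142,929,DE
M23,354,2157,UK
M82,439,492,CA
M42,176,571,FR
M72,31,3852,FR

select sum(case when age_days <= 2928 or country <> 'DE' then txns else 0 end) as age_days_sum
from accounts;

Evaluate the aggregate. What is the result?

acct=M71: ✓ → 227
acct=M16: ✓ → 6
acct=M92: ✓ → 119
acct=M49: ✓ → 142
acct=M56: ✓ → 334
acct=M20: ✓ → 142
acct=M23: ✓ → 354
acct=M82: ✓ → 439
acct=M42: ✓ → 176
acct=M72: ✓ → 31
age_days_sum = 227 + 6 + 119 + 142 + 334 + 142 + 354 + 439 + 176 + 31 = 1970

1970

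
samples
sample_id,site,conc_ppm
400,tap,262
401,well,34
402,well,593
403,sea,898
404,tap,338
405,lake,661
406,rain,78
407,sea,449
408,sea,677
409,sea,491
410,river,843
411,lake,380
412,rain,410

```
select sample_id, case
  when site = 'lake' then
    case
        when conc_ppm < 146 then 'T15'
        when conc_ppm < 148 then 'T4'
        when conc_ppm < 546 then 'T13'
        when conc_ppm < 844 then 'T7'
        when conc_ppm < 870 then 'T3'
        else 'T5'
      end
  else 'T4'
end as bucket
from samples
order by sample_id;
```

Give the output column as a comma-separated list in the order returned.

T4, T4, T4, T4, T4, T7, T4, T4, T4, T4, T4, T13, T4

sample_id=400: site='tap' → outer ELSE → T4
sample_id=401: site='well' → outer ELSE → T4
sample_id=402: site='well' → outer ELSE → T4
sample_id=403: site='sea' → outer ELSE → T4
sample_id=404: site='tap' → outer ELSE → T4
sample_id=405: site='lake' → inner[conc_ppm < 844] → T7
sample_id=406: site='rain' → outer ELSE → T4
sample_id=407: site='sea' → outer ELSE → T4
sample_id=408: site='sea' → outer ELSE → T4
sample_id=409: site='sea' → outer ELSE → T4
sample_id=410: site='river' → outer ELSE → T4
sample_id=411: site='lake' → inner[conc_ppm < 546] → T13
sample_id=412: site='rain' → outer ELSE → T4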